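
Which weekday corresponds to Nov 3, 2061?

Thursday

January 1, 2061 is a Saturday.
Jan 1, 2061 → Feb 1, 2061: 31 days (January has 31).
Feb 1, 2061 → Mar 1, 2061: 28 days (February has 28).
Mar 1, 2061 → Apr 1, 2061: 31 days (March has 31).
Apr 1, 2061 → May 1, 2061: 30 days (April has 30).
May 1, 2061 → Jun 1, 2061: 31 days (May has 31).
Jun 1, 2061 → Jul 1, 2061: 30 days (June has 30).
Jul 1, 2061 → Aug 1, 2061: 31 days (July has 31).
Aug 1, 2061 → Sep 1, 2061: 31 days (August has 31).
Sep 1, 2061 → Oct 1, 2061: 30 days (September has 30).
Oct 1, 2061 → Nov 1, 2061: 31 days (October has 31).
Nov 1, 2061 → Nov 3, 2061: 2 days.
Total: 306 days.
306 mod 7 = 5, so Saturday + 5 = Thursday.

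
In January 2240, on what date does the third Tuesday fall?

January 21, 2240

January 1, 2240 is a Wednesday.
The first Tuesday is therefore January 7 (6 days later).
The third Tuesday is 7 + 2×7 = January 21.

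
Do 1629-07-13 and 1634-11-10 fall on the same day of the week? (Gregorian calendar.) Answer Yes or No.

From Jul 13, 1629 to Nov 10, 1634 is 1946 days.
1946 mod 7 = 0, so they are the same weekday.
(Jul 13, 1629 is a Friday; Nov 10, 1634 is a Friday.)

Yes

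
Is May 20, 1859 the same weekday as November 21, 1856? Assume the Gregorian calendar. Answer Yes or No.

Yes

From Nov 21, 1856 to May 20, 1859 is 910 days.
910 mod 7 = 0, so they are the same weekday.
(Nov 21, 1856 is a Friday; May 20, 1859 is a Friday.)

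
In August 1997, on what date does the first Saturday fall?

August 1, 1997 is a Friday.
The first Saturday is therefore August 2 (1 days later).

August 2, 1997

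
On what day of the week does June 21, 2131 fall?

Doomsday rule: the anchor day for the 2100s is Sunday. For year 31: 31÷12 = 2 r 7, and 7÷4 = 1, so 2+7+1 = 10.
Sunday + 10 ≡ Wednesday — that's 2131's doomsday.
In June the doomsday date is Jun 6.
Jun 21 is 15 days after Jun 6; 15 mod 7 = 1, so Wednesday + 1 = Thursday.

Thursday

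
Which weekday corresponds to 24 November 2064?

January 1, 2064 is a Tuesday.
Jan 1, 2064 → Feb 1, 2064: 31 days (January has 31).
Feb 1, 2064 → Mar 1, 2064: 29 days (February has 29).
Mar 1, 2064 → Apr 1, 2064: 31 days (March has 31).
Apr 1, 2064 → May 1, 2064: 30 days (April has 30).
May 1, 2064 → Jun 1, 2064: 31 days (May has 31).
Jun 1, 2064 → Jul 1, 2064: 30 days (June has 30).
Jul 1, 2064 → Aug 1, 2064: 31 days (July has 31).
Aug 1, 2064 → Sep 1, 2064: 31 days (August has 31).
Sep 1, 2064 → Oct 1, 2064: 30 days (September has 30).
Oct 1, 2064 → Nov 1, 2064: 31 days (October has 31).
Nov 1, 2064 → Nov 24, 2064: 23 days.
Total: 328 days.
328 mod 7 = 6, so Tuesday + 6 = Monday.

Monday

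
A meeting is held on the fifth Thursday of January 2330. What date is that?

January 1, 2330 is a Wednesday.
The first Thursday is therefore January 2 (1 days later).
The fifth Thursday is 2 + 4×7 = January 30.

January 30, 2330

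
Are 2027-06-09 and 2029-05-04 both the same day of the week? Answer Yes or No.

No

From Jun 9, 2027 to May 4, 2029 is 695 days.
695 mod 7 = 2, so they are different weekdays.
(Jun 9, 2027 is a Wednesday; May 4, 2029 is a Friday.)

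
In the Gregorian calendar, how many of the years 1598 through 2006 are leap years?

99

Multiples of 4 in [1598,2006]: 102.
Of those, multiples of 100: 5 (not leap unless ÷400).
Multiples of 400: 2.
Leap years = 102 − 5 + 2 = 99.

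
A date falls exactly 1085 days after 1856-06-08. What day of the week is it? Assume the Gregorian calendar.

Sunday

First find the weekday of Jun 8, 1856. Doomsday rule: the anchor day for the 1800s is Friday. For year 56: 56÷12 = 4 r 8, and 8÷4 = 2, so 4+8+2 = 14.
Friday + 14 ≡ Friday — that's 1856's doomsday.
In June the doomsday date is Jun 6.
Jun 8 is 2 days after Jun 6; 2 mod 7 = 2, so Friday + 2 = Sunday.
1085 mod 7 = 0, so 1085 days after a Sunday is Sunday + 0 = Sunday.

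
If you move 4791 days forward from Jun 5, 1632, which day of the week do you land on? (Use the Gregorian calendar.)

Tuesday

First find the weekday of Jun 5, 1632. Doomsday rule: the anchor day for the 1600s is Tuesday. For year 32: 32÷12 = 2 r 8, and 8÷4 = 2, so 2+8+2 = 12.
Tuesday + 12 ≡ Sunday — that's 1632's doomsday.
In June the doomsday date is Jun 6.
Jun 5 is 1 day before Jun 6; 1 mod 7 = 1, so Sunday − 1 = Saturday.
4791 mod 7 = 3, so 4791 days after a Saturday is Saturday + 3 = Tuesday.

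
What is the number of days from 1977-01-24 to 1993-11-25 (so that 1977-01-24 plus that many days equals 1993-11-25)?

6149

Jan 24, 1977 → Jan 24, 1978: 365 days.
Jan 24, 1978 → Jan 24, 1979: 365 days.
Jan 24, 1979 → Jan 24, 1980: 365 days.
Jan 24, 1980 → Jan 24, 1981: 366 days (Feb 29, 1980 is in that span).
Jan 24, 1981 → Jan 24, 1982: 365 days.
Jan 24, 1982 → Jan 24, 1983: 365 days.
Jan 24, 1983 → Jan 24, 1984: 365 days.
Jan 24, 1984 → Jan 24, 1985: 366 days (Feb 29, 1984 is in that span).
Jan 24, 1985 → Jan 24, 1986: 365 days.
Jan 24, 1986 → Jan 24, 1987: 365 days.
Jan 24, 1987 → Jan 24, 1988: 365 days.
Jan 24, 1988 → Jan 24, 1989: 366 days (Feb 29, 1988 is in that span).
Jan 24, 1989 → Jan 24, 1990: 365 days.
Jan 24, 1990 → Jan 24, 1991: 365 days.
Jan 24, 1991 → Jan 24, 1992: 365 days.
Jan 24, 1992 → Jan 24, 1993: 366 days (Feb 29, 1992 is in that span).
Jan 24, 1993 → Feb 24, 1993: 31 days (January has 31).
Feb 24, 1993 → Mar 24, 1993: 28 days (February has 28).
Mar 24, 1993 → Apr 24, 1993: 31 days (March has 31).
Apr 24, 1993 → May 24, 1993: 30 days (April has 30).
May 24, 1993 → Jun 24, 1993: 31 days (May has 31).
Jun 24, 1993 → Jul 24, 1993: 30 days (June has 30).
Jul 24, 1993 → Aug 24, 1993: 31 days (July has 31).
Aug 24, 1993 → Sep 24, 1993: 31 days (August has 31).
Sep 24, 1993 → Oct 24, 1993: 30 days (September has 30).
Oct 24, 1993 → Nov 24, 1993: 31 days (October has 31).
Nov 24, 1993 → Nov 25, 1993: 1 days.
Total: 6149 days.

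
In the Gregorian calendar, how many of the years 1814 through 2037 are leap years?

Multiples of 4 in [1814,2037]: 56.
Of those, multiples of 100: 2 (not leap unless ÷400).
Multiples of 400: 1.
Leap years = 56 − 2 + 1 = 55.

55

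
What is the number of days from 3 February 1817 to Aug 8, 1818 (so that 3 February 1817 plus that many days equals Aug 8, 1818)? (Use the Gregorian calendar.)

Feb 3, 1817 → Feb 3, 1818: 365 days.
Feb 3, 1818 → Mar 3, 1818: 28 days (February has 28).
Mar 3, 1818 → Apr 3, 1818: 31 days (March has 31).
Apr 3, 1818 → May 3, 1818: 30 days (April has 30).
May 3, 1818 → Jun 3, 1818: 31 days (May has 31).
Jun 3, 1818 → Jul 3, 1818: 30 days (June has 30).
Jul 3, 1818 → Aug 3, 1818: 31 days (July has 31).
Aug 3, 1818 → Aug 8, 1818: 5 days.
Total: 551 days.

551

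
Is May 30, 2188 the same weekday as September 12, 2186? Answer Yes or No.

No

From Sep 12, 2186 to May 30, 2188 is 626 days.
626 mod 7 = 3, so they are different weekdays.
(Sep 12, 2186 is a Tuesday; May 30, 2188 is a Friday.)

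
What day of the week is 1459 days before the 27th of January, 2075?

First find the weekday of Jan 27, 2075. Doomsday rule: the anchor day for the 2000s is Tuesday. For year 75: 75÷12 = 6 r 3, and 3÷4 = 0, so 6+3+0 = 9.
Tuesday + 9 ≡ Thursday — that's 2075's doomsday.
In January the doomsday date is Jan 3 (2075 is not a leap year).
Jan 27 is 24 days after Jan 3; 24 mod 7 = 3, so Thursday + 3 = Sunday.
1459 mod 7 = 3, so 1459 days before a Sunday is Sunday − 3 = Thursday.

Thursday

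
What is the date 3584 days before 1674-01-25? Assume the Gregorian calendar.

April 3, 1664

−365 (one year) → Jan 25, 1673 (3219 left).
−366 (one year; includes Feb 29, 1672) → Jan 25, 1672 (2853 left).
−365 (one year) → Jan 25, 1671 (2488 left).
−365 (one year) → Jan 25, 1670 (2123 left).
−365 (one year) → Jan 25, 1669 (1758 left).
−366 (one year; includes Feb 29, 1668) → Jan 25, 1668 (1392 left).
−365 (one year) → Jan 25, 1667 (1027 left).
−365 (one year) → Jan 25, 1666 (662 left).
−365 (one year) → Jan 25, 1665 (297 left).
−25 → Dec 31, 1664 (end of Dec, 31 days; 272 left).
−31 → Nov 30, 1664 (end of Nov, 30 days; 241 left).
−30 → Oct 31, 1664 (end of Oct, 31 days; 211 left).
−31 → Sep 30, 1664 (end of Sep, 30 days; 180 left).
−30 → Aug 31, 1664 (end of Aug, 31 days; 150 left).
−31 → Jul 31, 1664 (end of Jul, 31 days; 119 left).
−31 → Jun 30, 1664 (end of Jun, 30 days; 88 left).
−30 → May 31, 1664 (end of May, 31 days; 58 left).
−31 → Apr 30, 1664 (end of Apr, 30 days; 27 left).
−27 → Apr 3, 1664.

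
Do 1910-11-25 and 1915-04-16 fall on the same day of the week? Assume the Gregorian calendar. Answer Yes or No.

Yes

From Nov 25, 1910 to Apr 16, 1915 is 1603 days.
1603 mod 7 = 0, so they are the same weekday.
(Nov 25, 1910 is a Friday; Apr 16, 1915 is a Friday.)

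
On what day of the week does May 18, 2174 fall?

Doomsday rule: the anchor day for the 2100s is Sunday. For year 74: 74÷12 = 6 r 2, and 2÷4 = 0, so 6+2+0 = 8.
Sunday + 8 ≡ Monday — that's 2174's doomsday.
In May the doomsday date is May 9.
May 18 is 9 days after May 9; 9 mod 7 = 2, so Monday + 2 = Wednesday.

Wednesday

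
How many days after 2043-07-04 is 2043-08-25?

Jul 4, 2043 → Aug 4, 2043: 31 days (July has 31).
Aug 4, 2043 → Aug 25, 2043: 21 days.
Total: 52 days.

52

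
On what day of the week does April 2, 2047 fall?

Doomsday rule: the anchor day for the 2000s is Tuesday. For year 47: 47÷12 = 3 r 11, and 11÷4 = 2, so 3+11+2 = 16.
Tuesday + 16 ≡ Thursday — that's 2047's doomsday.
In April the doomsday date is Apr 4.
Apr 2 is 2 days before Apr 4; 2 mod 7 = 2, so Thursday − 2 = Tuesday.

Tuesday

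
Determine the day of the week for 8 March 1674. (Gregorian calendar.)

Doomsday rule: the anchor day for the 1600s is Tuesday. For year 74: 74÷12 = 6 r 2, and 2÷4 = 0, so 6+2+0 = 8.
Tuesday + 8 ≡ Wednesday — that's 1674's doomsday.
In March the doomsday date is Mar 14.
Mar 8 is 6 days before Mar 14; 6 mod 7 = 6, so Wednesday − 6 = Thursday.

Thursday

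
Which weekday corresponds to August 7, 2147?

Monday

Doomsday rule: the anchor day for the 2100s is Sunday. For year 47: 47÷12 = 3 r 11, and 11÷4 = 2, so 3+11+2 = 16.
Sunday + 16 ≡ Tuesday — that's 2147's doomsday.
In August the doomsday date is Aug 8.
Aug 7 is 1 day before Aug 8; 1 mod 7 = 1, so Tuesday − 1 = Monday.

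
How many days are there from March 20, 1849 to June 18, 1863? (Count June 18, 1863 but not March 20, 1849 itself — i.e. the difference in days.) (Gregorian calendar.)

Mar 20, 1849 → Mar 20, 1850: 365 days.
Mar 20, 1850 → Mar 20, 1851: 365 days.
Mar 20, 1851 → Mar 20, 1852: 366 days (Feb 29, 1852 is in that span).
Mar 20, 1852 → Mar 20, 1853: 365 days.
Mar 20, 1853 → Mar 20, 1854: 365 days.
Mar 20, 1854 → Mar 20, 1855: 365 days.
Mar 20, 1855 → Mar 20, 1856: 366 days (Feb 29, 1856 is in that span).
Mar 20, 1856 → Mar 20, 1857: 365 days.
Mar 20, 1857 → Mar 20, 1858: 365 days.
Mar 20, 1858 → Mar 20, 1859: 365 days.
Mar 20, 1859 → Mar 20, 1860: 366 days (Feb 29, 1860 is in that span).
Mar 20, 1860 → Mar 20, 1861: 365 days.
Mar 20, 1861 → Mar 20, 1862: 365 days.
Mar 20, 1862 → Mar 20, 1863: 365 days.
Mar 20, 1863 → Apr 20, 1863: 31 days (March has 31).
Apr 20, 1863 → May 20, 1863: 30 days (April has 30).
May 20, 1863 → Jun 18, 1863: 29 days.
Total: 5203 days.

5203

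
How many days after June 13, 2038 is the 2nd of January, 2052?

4951

Jun 13, 2038 → Jun 13, 2039: 365 days.
Jun 13, 2039 → Jun 13, 2040: 366 days (Feb 29, 2040 is in that span).
Jun 13, 2040 → Jun 13, 2041: 365 days.
Jun 13, 2041 → Jun 13, 2042: 365 days.
Jun 13, 2042 → Jun 13, 2043: 365 days.
Jun 13, 2043 → Jun 13, 2044: 366 days (Feb 29, 2044 is in that span).
Jun 13, 2044 → Jun 13, 2045: 365 days.
Jun 13, 2045 → Jun 13, 2046: 365 days.
Jun 13, 2046 → Jun 13, 2047: 365 days.
Jun 13, 2047 → Jun 13, 2048: 366 days (Feb 29, 2048 is in that span).
Jun 13, 2048 → Jun 13, 2049: 365 days.
Jun 13, 2049 → Jun 13, 2050: 365 days.
Jun 13, 2050 → Jun 13, 2051: 365 days.
Jun 13, 2051 → Jul 13, 2051: 30 days (June has 30).
Jul 13, 2051 → Aug 13, 2051: 31 days (July has 31).
Aug 13, 2051 → Sep 13, 2051: 31 days (August has 31).
Sep 13, 2051 → Oct 13, 2051: 30 days (September has 30).
Oct 13, 2051 → Nov 13, 2051: 31 days (October has 31).
Nov 13, 2051 → Dec 13, 2051: 30 days (November has 30).
Dec 13, 2051 → Jan 2, 2052: 20 days.
Total: 4951 days.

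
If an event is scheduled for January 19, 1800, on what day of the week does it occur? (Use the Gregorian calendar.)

Sunday

January 1, 1800 is a Wednesday.
Jan 1, 1800 → Jan 19, 1800: 18 days.
Total: 18 days.
18 mod 7 = 4, so Wednesday + 4 = Sunday.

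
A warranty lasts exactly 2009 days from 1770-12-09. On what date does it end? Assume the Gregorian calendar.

+365 (one year) → Dec 9, 1771 (1644 left).
+366 (one year; includes Feb 29, 1772) → Dec 9, 1772 (1278 left).
+365 (one year) → Dec 9, 1773 (913 left).
+365 (one year) → Dec 9, 1774 (548 left).
+365 (one year) → Dec 9, 1775 (183 left).
Dec has 31 days: +23 → Jan 1, 1776 (160 left).
Jan has 31 days: +31 → Feb 1, 1776 (129 left).
Feb has 29 days: +29 → Mar 1, 1776 (100 left).
Mar has 31 days: +31 → Apr 1, 1776 (69 left).
Apr has 30 days: +30 → May 1, 1776 (39 left).
May has 31 days: +31 → Jun 1, 1776 (8 left).
+8 → Jun 9, 1776.

June 9, 1776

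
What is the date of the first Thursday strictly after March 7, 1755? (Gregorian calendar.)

March 13, 1755

Mar 7, 1755 is a Friday.
From Friday to the next Thursday is 6 days.
Mar 7, 1755 + 6 = Mar 13, 1755.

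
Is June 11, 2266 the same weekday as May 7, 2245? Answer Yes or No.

From May 7, 2245 to Jun 11, 2266 is 7705 days.
7705 mod 7 = 5, so they are different weekdays.
(May 7, 2245 is a Wednesday; Jun 11, 2266 is a Monday.)

No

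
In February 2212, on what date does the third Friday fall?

February 21, 2212

February 1, 2212 is a Saturday.
The first Friday is therefore February 7 (6 days later).
The third Friday is 7 + 2×7 = February 21.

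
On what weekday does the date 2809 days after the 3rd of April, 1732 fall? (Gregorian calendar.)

First find the weekday of Apr 3, 1732. Doomsday rule: the anchor day for the 1700s is Sunday. For year 32: 32÷12 = 2 r 8, and 8÷4 = 2, so 2+8+2 = 12.
Sunday + 12 ≡ Friday — that's 1732's doomsday.
In April the doomsday date is Apr 4.
Apr 3 is 1 day before Apr 4; 1 mod 7 = 1, so Friday − 1 = Thursday.
2809 mod 7 = 2, so 2809 days after a Thursday is Thursday + 2 = Saturday.

Saturday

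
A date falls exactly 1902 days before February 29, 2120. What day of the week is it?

First find the weekday of Feb 29, 2120. Doomsday rule: the anchor day for the 2100s is Sunday. For year 20: 20÷12 = 1 r 8, and 8÷4 = 2, so 1+8+2 = 11.
Sunday + 11 ≡ Thursday — that's 2120's doomsday.
In February the doomsday date is Feb 29 (2120 is a leap year (divisible by 4)).
Feb 29 is the doomsday itself: Thursday.
1902 mod 7 = 5, so 1902 days before a Thursday is Thursday − 5 = Saturday.

Saturday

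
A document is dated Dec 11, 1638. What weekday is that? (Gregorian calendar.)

Saturday

Doomsday rule: the anchor day for the 1600s is Tuesday. For year 38: 38÷12 = 3 r 2, and 2÷4 = 0, so 3+2+0 = 5.
Tuesday + 5 ≡ Sunday — that's 1638's doomsday.
In December the doomsday date is Dec 12.
Dec 11 is 1 day before Dec 12; 1 mod 7 = 1, so Sunday − 1 = Saturday.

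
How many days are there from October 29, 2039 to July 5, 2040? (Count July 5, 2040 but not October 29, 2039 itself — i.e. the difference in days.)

Oct 29, 2039 → Nov 29, 2039: 31 days (October has 31).
Nov 29, 2039 → Dec 29, 2039: 30 days (November has 30).
Dec 29, 2039 → Jan 29, 2040: 31 days (December has 31).
Jan 29, 2040 → Feb 29, 2040: 31 days (January has 31).
Feb 29, 2040 → Mar 29, 2040: 29 days (February has 29).
Mar 29, 2040 → Apr 29, 2040: 31 days (March has 31).
Apr 29, 2040 → May 29, 2040: 30 days (April has 30).
May 29, 2040 → Jun 29, 2040: 31 days (May has 31).
Jun 29, 2040 → Jul 5, 2040: 6 days.
Total: 250 days.

250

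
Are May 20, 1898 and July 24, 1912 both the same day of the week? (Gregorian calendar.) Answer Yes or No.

No

From May 20, 1898 to Jul 24, 1912 is 5178 days.
5178 mod 7 = 5, so they are different weekdays.
(May 20, 1898 is a Friday; Jul 24, 1912 is a Wednesday.)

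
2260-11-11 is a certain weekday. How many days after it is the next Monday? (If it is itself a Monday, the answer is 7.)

Nov 11, 2260 is a Sunday.
From Sunday to the next Monday is 1 day.

1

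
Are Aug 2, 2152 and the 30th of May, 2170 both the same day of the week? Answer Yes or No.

From Aug 2, 2152 to May 30, 2170 is 6510 days.
6510 mod 7 = 0, so they are the same weekday.
(Aug 2, 2152 is a Wednesday; May 30, 2170 is a Wednesday.)

Yes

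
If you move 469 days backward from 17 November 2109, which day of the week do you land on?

Nov 17, 2109 is a Sunday.
469 mod 7 = 0, so 469 days before a Sunday is Sunday − 0 = Sunday.

Sunday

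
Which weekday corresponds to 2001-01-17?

Wednesday

January 1, 2001 is a Monday.
Jan 1, 2001 → Jan 17, 2001: 16 days.
Total: 16 days.
16 mod 7 = 2, so Monday + 2 = Wednesday.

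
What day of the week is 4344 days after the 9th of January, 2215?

Friday

First find the weekday of Jan 9, 2215. Doomsday rule: the anchor day for the 2200s is Friday. For year 15: 15÷12 = 1 r 3, and 3÷4 = 0, so 1+3+0 = 4.
Friday + 4 ≡ Tuesday — that's 2215's doomsday.
In January the doomsday date is Jan 3 (2215 is not a leap year).
Jan 9 is 6 days after Jan 3; 6 mod 7 = 6, so Tuesday + 6 = Monday.
4344 mod 7 = 4, so 4344 days after a Monday is Monday + 4 = Friday.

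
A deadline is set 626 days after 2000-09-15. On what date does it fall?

+365 (one year) → Sep 15, 2001 (261 left).
Sep has 30 days: +16 → Oct 1, 2001 (245 left).
Oct has 31 days: +31 → Nov 1, 2001 (214 left).
Nov has 30 days: +30 → Dec 1, 2001 (184 left).
Dec has 31 days: +31 → Jan 1, 2002 (153 left).
Jan has 31 days: +31 → Feb 1, 2002 (122 left).
Feb has 28 days: +28 → Mar 1, 2002 (94 left).
Mar has 31 days: +31 → Apr 1, 2002 (63 left).
Apr has 30 days: +30 → May 1, 2002 (33 left).
May has 31 days: +31 → Jun 1, 2002 (2 left).
+2 → Jun 3, 2002.

June 3, 2002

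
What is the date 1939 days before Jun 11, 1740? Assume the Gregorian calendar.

February 19, 1735

−366 (one year; includes Feb 29, 1740) → Jun 11, 1739 (1573 left).
−365 (one year) → Jun 11, 1738 (1208 left).
−365 (one year) → Jun 11, 1737 (843 left).
−365 (one year) → Jun 11, 1736 (478 left).
−366 (one year; includes Feb 29, 1736) → Jun 11, 1735 (112 left).
−11 → May 31, 1735 (end of May, 31 days; 101 left).
−31 → Apr 30, 1735 (end of Apr, 30 days; 70 left).
−30 → Mar 31, 1735 (end of Mar, 31 days; 40 left).
−31 → Feb 28, 1735 (end of Feb, 28 days; 9 left).
−9 → Feb 19, 1735.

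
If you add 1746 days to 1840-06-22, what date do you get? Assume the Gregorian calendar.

April 3, 1845

+365 (one year) → Jun 22, 1841 (1381 left).
+365 (one year) → Jun 22, 1842 (1016 left).
+365 (one year) → Jun 22, 1843 (651 left).
+366 (one year; includes Feb 29, 1844) → Jun 22, 1844 (285 left).
Jun has 30 days: +9 → Jul 1, 1844 (276 left).
Jul has 31 days: +31 → Aug 1, 1844 (245 left).
Aug has 31 days: +31 → Sep 1, 1844 (214 left).
Sep has 30 days: +30 → Oct 1, 1844 (184 left).
Oct has 31 days: +31 → Nov 1, 1844 (153 left).
Nov has 30 days: +30 → Dec 1, 1844 (123 left).
Dec has 31 days: +31 → Jan 1, 1845 (92 left).
Jan has 31 days: +31 → Feb 1, 1845 (61 left).
Feb has 28 days: +28 → Mar 1, 1845 (33 left).
Mar has 31 days: +31 → Apr 1, 1845 (2 left).
+2 → Apr 3, 1845.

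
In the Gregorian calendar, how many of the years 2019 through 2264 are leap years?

60

Multiples of 4 in [2019,2264]: 62.
Of those, multiples of 100: 2 (not leap unless ÷400).
Multiples of 400: 0.
Leap years = 62 − 2 + 0 = 60.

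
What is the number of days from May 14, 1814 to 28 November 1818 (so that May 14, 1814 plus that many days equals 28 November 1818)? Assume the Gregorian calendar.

1659

May 14, 1814 → May 14, 1815: 365 days.
May 14, 1815 → May 14, 1816: 366 days (Feb 29, 1816 is in that span).
May 14, 1816 → May 14, 1817: 365 days.
May 14, 1817 → May 14, 1818: 365 days.
May 14, 1818 → Jun 14, 1818: 31 days (May has 31).
Jun 14, 1818 → Jul 14, 1818: 30 days (June has 30).
Jul 14, 1818 → Aug 14, 1818: 31 days (July has 31).
Aug 14, 1818 → Sep 14, 1818: 31 days (August has 31).
Sep 14, 1818 → Oct 14, 1818: 30 days (September has 30).
Oct 14, 1818 → Nov 14, 1818: 31 days (October has 31).
Nov 14, 1818 → Nov 28, 1818: 14 days.
Total: 1659 days.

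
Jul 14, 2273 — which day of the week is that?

Monday

Doomsday rule: the anchor day for the 2200s is Friday. For year 73: 73÷12 = 6 r 1, and 1÷4 = 0, so 6+1+0 = 7.
Friday + 7 ≡ Friday — that's 2273's doomsday.
In July the doomsday date is Jul 11.
Jul 14 is 3 days after Jul 11; 3 mod 7 = 3, so Friday + 3 = Monday.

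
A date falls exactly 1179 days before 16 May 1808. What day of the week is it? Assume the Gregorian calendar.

First find the weekday of May 16, 1808. Doomsday rule: the anchor day for the 1800s is Friday. For year 08: 8÷12 = 0 r 8, and 8÷4 = 2, so 0+8+2 = 10.
Friday + 10 ≡ Monday — that's 1808's doomsday.
In May the doomsday date is May 9.
May 16 is 7 days after May 9; 7 mod 7 = 0, so Monday + 0 = Monday.
1179 mod 7 = 3, so 1179 days before a Monday is Monday − 3 = Friday.

Friday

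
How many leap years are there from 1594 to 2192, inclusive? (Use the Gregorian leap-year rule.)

146

Multiples of 4 in [1594,2192]: 150.
Of those, multiples of 100: 6 (not leap unless ÷400).
Multiples of 400: 2.
Leap years = 150 − 6 + 2 = 146.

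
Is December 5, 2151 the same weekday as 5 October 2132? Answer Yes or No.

From Oct 5, 2132 to Dec 5, 2151 is 7000 days.
7000 mod 7 = 0, so they are the same weekday.
(Oct 5, 2132 is a Sunday; Dec 5, 2151 is a Sunday.)

Yes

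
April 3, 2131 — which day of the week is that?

Tuesday

Doomsday rule: the anchor day for the 2100s is Sunday. For year 31: 31÷12 = 2 r 7, and 7÷4 = 1, so 2+7+1 = 10.
Sunday + 10 ≡ Wednesday — that's 2131's doomsday.
In April the doomsday date is Apr 4.
Apr 3 is 1 day before Apr 4; 1 mod 7 = 1, so Wednesday − 1 = Tuesday.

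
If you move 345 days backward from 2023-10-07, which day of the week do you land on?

First find the weekday of Oct 7, 2023. Doomsday rule: the anchor day for the 2000s is Tuesday. For year 23: 23÷12 = 1 r 11, and 11÷4 = 2, so 1+11+2 = 14.
Tuesday + 14 ≡ Tuesday — that's 2023's doomsday.
In October the doomsday date is Oct 10.
Oct 7 is 3 days before Oct 10; 3 mod 7 = 3, so Tuesday − 3 = Saturday.
345 mod 7 = 2, so 345 days before a Saturday is Saturday − 2 = Thursday.

Thursday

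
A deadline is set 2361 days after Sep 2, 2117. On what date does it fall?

February 19, 2124

+365 (one year) → Sep 2, 2118 (1996 left).
+365 (one year) → Sep 2, 2119 (1631 left).
+366 (one year; includes Feb 29, 2120) → Sep 2, 2120 (1265 left).
+365 (one year) → Sep 2, 2121 (900 left).
+365 (one year) → Sep 2, 2122 (535 left).
+365 (one year) → Sep 2, 2123 (170 left).
Sep has 30 days: +29 → Oct 1, 2123 (141 left).
Oct has 31 days: +31 → Nov 1, 2123 (110 left).
Nov has 30 days: +30 → Dec 1, 2123 (80 left).
Dec has 31 days: +31 → Jan 1, 2124 (49 left).
Jan has 31 days: +31 → Feb 1, 2124 (18 left).
+18 → Feb 19, 2124.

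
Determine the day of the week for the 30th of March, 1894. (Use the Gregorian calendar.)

Doomsday rule: the anchor day for the 1800s is Friday. For year 94: 94÷12 = 7 r 10, and 10÷4 = 2, so 7+10+2 = 19.
Friday + 19 ≡ Wednesday — that's 1894's doomsday.
In March the doomsday date is Mar 14.
Mar 30 is 16 days after Mar 14; 16 mod 7 = 2, so Wednesday + 2 = Friday.

Friday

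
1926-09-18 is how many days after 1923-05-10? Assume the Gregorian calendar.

1227

May 10, 1923 → May 10, 1924: 366 days (Feb 29, 1924 is in that span).
May 10, 1924 → May 10, 1925: 365 days.
May 10, 1925 → May 10, 1926: 365 days.
May 10, 1926 → Jun 10, 1926: 31 days (May has 31).
Jun 10, 1926 → Jul 10, 1926: 30 days (June has 30).
Jul 10, 1926 → Aug 10, 1926: 31 days (July has 31).
Aug 10, 1926 → Sep 10, 1926: 31 days (August has 31).
Sep 10, 1926 → Sep 18, 1926: 8 days.
Total: 1227 days.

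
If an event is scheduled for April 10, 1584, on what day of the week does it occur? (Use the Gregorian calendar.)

Doomsday rule: the anchor day for the 1500s is Wednesday. For year 84: 84÷12 = 7 r 0, and 0÷4 = 0, so 7+0+0 = 7.
Wednesday + 7 ≡ Wednesday — that's 1584's doomsday.
In April the doomsday date is Apr 4.
Apr 10 is 6 days after Apr 4; 6 mod 7 = 6, so Wednesday + 6 = Tuesday.

Tuesday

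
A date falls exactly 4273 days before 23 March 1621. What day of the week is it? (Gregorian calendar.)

Saturday

Mar 23, 1621 is a Tuesday.
4273 mod 7 = 3, so 4273 days before a Tuesday is Tuesday − 3 = Saturday.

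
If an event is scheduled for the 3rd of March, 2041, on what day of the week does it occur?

Doomsday rule: the anchor day for the 2000s is Tuesday. For year 41: 41÷12 = 3 r 5, and 5÷4 = 1, so 3+5+1 = 9.
Tuesday + 9 ≡ Thursday — that's 2041's doomsday.
In March the doomsday date is Mar 14.
Mar 3 is 11 days before Mar 14; 11 mod 7 = 4, so Thursday − 4 = Sunday.

Sunday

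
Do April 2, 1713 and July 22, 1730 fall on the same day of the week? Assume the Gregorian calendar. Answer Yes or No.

No

From Apr 2, 1713 to Jul 22, 1730 is 6320 days.
6320 mod 7 = 6, so they are different weekdays.
(Apr 2, 1713 is a Sunday; Jul 22, 1730 is a Saturday.)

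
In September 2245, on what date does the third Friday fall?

September 19, 2245

September 1, 2245 is a Monday.
The first Friday is therefore September 5 (4 days later).
The third Friday is 5 + 2×7 = September 19.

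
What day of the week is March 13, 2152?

Monday

Doomsday rule: the anchor day for the 2100s is Sunday. For year 52: 52÷12 = 4 r 4, and 4÷4 = 1, so 4+4+1 = 9.
Sunday + 9 ≡ Tuesday — that's 2152's doomsday.
In March the doomsday date is Mar 14.
Mar 13 is 1 day before Mar 14; 1 mod 7 = 1, so Tuesday − 1 = Monday.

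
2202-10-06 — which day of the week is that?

Wednesday

Doomsday rule: the anchor day for the 2200s is Friday. For year 02: 2÷12 = 0 r 2, and 2÷4 = 0, so 0+2+0 = 2.
Friday + 2 ≡ Sunday — that's 2202's doomsday.
In October the doomsday date is Oct 10.
Oct 6 is 4 days before Oct 10; 4 mod 7 = 4, so Sunday − 4 = Wednesday.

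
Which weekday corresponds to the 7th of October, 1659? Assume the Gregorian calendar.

Tuesday

Doomsday rule: the anchor day for the 1600s is Tuesday. For year 59: 59÷12 = 4 r 11, and 11÷4 = 2, so 4+11+2 = 17.
Tuesday + 17 ≡ Friday — that's 1659's doomsday.
In October the doomsday date is Oct 10.
Oct 7 is 3 days before Oct 10; 3 mod 7 = 3, so Friday − 3 = Tuesday.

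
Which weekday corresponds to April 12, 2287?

Doomsday rule: the anchor day for the 2200s is Friday. For year 87: 87÷12 = 7 r 3, and 3÷4 = 0, so 7+3+0 = 10.
Friday + 10 ≡ Monday — that's 2287's doomsday.
In April the doomsday date is Apr 4.
Apr 12 is 8 days after Apr 4; 8 mod 7 = 1, so Monday + 1 = Tuesday.

Tuesday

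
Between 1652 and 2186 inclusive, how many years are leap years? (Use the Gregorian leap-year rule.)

Multiples of 4 in [1652,2186]: 134.
Of those, multiples of 100: 5 (not leap unless ÷400).
Multiples of 400: 1.
Leap years = 134 − 5 + 1 = 130.

130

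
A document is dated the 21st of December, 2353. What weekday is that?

Doomsday rule: the anchor day for the 2300s is Wednesday. For year 53: 53÷12 = 4 r 5, and 5÷4 = 1, so 4+5+1 = 10.
Wednesday + 10 ≡ Saturday — that's 2353's doomsday.
In December the doomsday date is Dec 12.
Dec 21 is 9 days after Dec 12; 9 mod 7 = 2, so Saturday + 2 = Monday.

Monday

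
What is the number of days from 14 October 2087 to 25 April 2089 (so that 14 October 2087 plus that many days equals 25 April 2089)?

Oct 14, 2087 → Oct 14, 2088: 366 days (Feb 29, 2088 is in that span).
Oct 14, 2088 → Nov 14, 2088: 31 days (October has 31).
Nov 14, 2088 → Dec 14, 2088: 30 days (November has 30).
Dec 14, 2088 → Jan 14, 2089: 31 days (December has 31).
Jan 14, 2089 → Feb 14, 2089: 31 days (January has 31).
Feb 14, 2089 → Mar 14, 2089: 28 days (February has 28).
Mar 14, 2089 → Apr 14, 2089: 31 days (March has 31).
Apr 14, 2089 → Apr 25, 2089: 11 days.
Total: 559 days.

559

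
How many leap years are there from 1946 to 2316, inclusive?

90

Multiples of 4 in [1946,2316]: 93.
Of those, multiples of 100: 4 (not leap unless ÷400).
Multiples of 400: 1.
Leap years = 93 − 4 + 1 = 90.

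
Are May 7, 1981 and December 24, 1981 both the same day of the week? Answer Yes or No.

Yes

From May 7, 1981 to Dec 24, 1981 is 231 days.
231 mod 7 = 0, so they are the same weekday.
(May 7, 1981 is a Thursday; Dec 24, 1981 is a Thursday.)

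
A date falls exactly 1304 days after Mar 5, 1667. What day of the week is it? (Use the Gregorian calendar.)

Monday

First find the weekday of Mar 5, 1667. Doomsday rule: the anchor day for the 1600s is Tuesday. For year 67: 67÷12 = 5 r 7, and 7÷4 = 1, so 5+7+1 = 13.
Tuesday + 13 ≡ Monday — that's 1667's doomsday.
In March the doomsday date is Mar 14.
Mar 5 is 9 days before Mar 14; 9 mod 7 = 2, so Monday − 2 = Saturday.
1304 mod 7 = 2, so 1304 days after a Saturday is Saturday + 2 = Monday.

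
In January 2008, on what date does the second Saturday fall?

January 12, 2008

January 1, 2008 is a Tuesday.
The first Saturday is therefore January 5 (4 days later).
The second Saturday is 5 + 1×7 = January 12.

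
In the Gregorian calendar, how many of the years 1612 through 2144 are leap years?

Multiples of 4 in [1612,2144]: 134.
Of those, multiples of 100: 5 (not leap unless ÷400).
Multiples of 400: 1.
Leap years = 134 − 5 + 1 = 130.

130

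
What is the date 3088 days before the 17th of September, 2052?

−366 (one year; includes Feb 29, 2052) → Sep 17, 2051 (2722 left).
−365 (one year) → Sep 17, 2050 (2357 left).
−365 (one year) → Sep 17, 2049 (1992 left).
−365 (one year) → Sep 17, 2048 (1627 left).
−366 (one year; includes Feb 29, 2048) → Sep 17, 2047 (1261 left).
−365 (one year) → Sep 17, 2046 (896 left).
−365 (one year) → Sep 17, 2045 (531 left).
−365 (one year) → Sep 17, 2044 (166 left).
−17 → Aug 31, 2044 (end of Aug, 31 days; 149 left).
−31 → Jul 31, 2044 (end of Jul, 31 days; 118 left).
−31 → Jun 30, 2044 (end of Jun, 30 days; 87 left).
−30 → May 31, 2044 (end of May, 31 days; 57 left).
−31 → Apr 30, 2044 (end of Apr, 30 days; 26 left).
−26 → Apr 4, 2044.

April 4, 2044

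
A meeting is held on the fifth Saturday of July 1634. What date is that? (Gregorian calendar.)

July 29, 1634

July 1, 1634 is a Saturday.
The first Saturday is therefore July 1 (same day).
The fifth Saturday is 1 + 4×7 = July 29.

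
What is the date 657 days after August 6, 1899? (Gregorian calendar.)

+365 (one year) → Aug 6, 1900 (292 left).
Aug has 31 days: +26 → Sep 1, 1900 (266 left).
Sep has 30 days: +30 → Oct 1, 1900 (236 left).
Oct has 31 days: +31 → Nov 1, 1900 (205 left).
Nov has 30 days: +30 → Dec 1, 1900 (175 left).
Dec has 31 days: +31 → Jan 1, 1901 (144 left).
Jan has 31 days: +31 → Feb 1, 1901 (113 left).
Feb has 28 days: +28 → Mar 1, 1901 (85 left).
Mar has 31 days: +31 → Apr 1, 1901 (54 left).
Apr has 30 days: +30 → May 1, 1901 (24 left).
+24 → May 25, 1901.

May 25, 1901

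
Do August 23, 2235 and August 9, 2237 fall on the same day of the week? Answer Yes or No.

From Aug 23, 2235 to Aug 9, 2237 is 717 days.
717 mod 7 = 3, so they are different weekdays.
(Aug 23, 2235 is a Sunday; Aug 9, 2237 is a Wednesday.)

No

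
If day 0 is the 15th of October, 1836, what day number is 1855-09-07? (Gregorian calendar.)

6901

Oct 15, 1836 → Oct 15, 1837: 365 days.
Oct 15, 1837 → Oct 15, 1838: 365 days.
Oct 15, 1838 → Oct 15, 1839: 365 days.
Oct 15, 1839 → Oct 15, 1840: 366 days (Feb 29, 1840 is in that span).
Oct 15, 1840 → Oct 15, 1841: 365 days.
Oct 15, 1841 → Oct 15, 1842: 365 days.
Oct 15, 1842 → Oct 15, 1843: 365 days.
Oct 15, 1843 → Oct 15, 1844: 366 days (Feb 29, 1844 is in that span).
Oct 15, 1844 → Oct 15, 1845: 365 days.
Oct 15, 1845 → Oct 15, 1846: 365 days.
Oct 15, 1846 → Oct 15, 1847: 365 days.
Oct 15, 1847 → Oct 15, 1848: 366 days (Feb 29, 1848 is in that span).
Oct 15, 1848 → Oct 15, 1849: 365 days.
Oct 15, 1849 → Oct 15, 1850: 365 days.
Oct 15, 1850 → Oct 15, 1851: 365 days.
Oct 15, 1851 → Oct 15, 1852: 366 days (Feb 29, 1852 is in that span).
Oct 15, 1852 → Oct 15, 1853: 365 days.
Oct 15, 1853 → Oct 15, 1854: 365 days.
Oct 15, 1854 → Nov 15, 1854: 31 days (October has 31).
Nov 15, 1854 → Dec 15, 1854: 30 days (November has 30).
Dec 15, 1854 → Jan 15, 1855: 31 days (December has 31).
Jan 15, 1855 → Feb 15, 1855: 31 days (January has 31).
Feb 15, 1855 → Mar 15, 1855: 28 days (February has 28).
Mar 15, 1855 → Apr 15, 1855: 31 days (March has 31).
Apr 15, 1855 → May 15, 1855: 30 days (April has 30).
May 15, 1855 → Jun 15, 1855: 31 days (May has 31).
Jun 15, 1855 → Jul 15, 1855: 30 days (June has 30).
Jul 15, 1855 → Aug 15, 1855: 31 days (July has 31).
Aug 15, 1855 → Sep 7, 1855: 23 days.
Total: 6901 days.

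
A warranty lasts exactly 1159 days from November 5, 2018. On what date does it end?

+365 (one year) → Nov 5, 2019 (794 left).
+366 (one year; includes Feb 29, 2020) → Nov 5, 2020 (428 left).
+365 (one year) → Nov 5, 2021 (63 left).
Nov has 30 days: +26 → Dec 1, 2021 (37 left).
Dec has 31 days: +31 → Jan 1, 2022 (6 left).
+6 → Jan 7, 2022.

January 7, 2022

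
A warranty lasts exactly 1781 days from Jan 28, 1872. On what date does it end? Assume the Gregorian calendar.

December 13, 1876

+366 (one year; includes Feb 29, 1872) → Jan 28, 1873 (1415 left).
+365 (one year) → Jan 28, 1874 (1050 left).
+365 (one year) → Jan 28, 1875 (685 left).
+365 (one year) → Jan 28, 1876 (320 left).
Jan has 31 days: +4 → Feb 1, 1876 (316 left).
Feb has 29 days: +29 → Mar 1, 1876 (287 left).
Mar has 31 days: +31 → Apr 1, 1876 (256 left).
Apr has 30 days: +30 → May 1, 1876 (226 left).
May has 31 days: +31 → Jun 1, 1876 (195 left).
Jun has 30 days: +30 → Jul 1, 1876 (165 left).
Jul has 31 days: +31 → Aug 1, 1876 (134 left).
Aug has 31 days: +31 → Sep 1, 1876 (103 left).
Sep has 30 days: +30 → Oct 1, 1876 (73 left).
Oct has 31 days: +31 → Nov 1, 1876 (42 left).
Nov has 30 days: +30 → Dec 1, 1876 (12 left).
+12 → Dec 13, 1876.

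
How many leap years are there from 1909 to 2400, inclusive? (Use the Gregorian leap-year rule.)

Multiples of 4 in [1909,2400]: 123.
Of those, multiples of 100: 5 (not leap unless ÷400).
Multiples of 400: 2.
Leap years = 123 − 5 + 2 = 120.

120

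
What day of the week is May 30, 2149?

Doomsday rule: the anchor day for the 2100s is Sunday. For year 49: 49÷12 = 4 r 1, and 1÷4 = 0, so 4+1+0 = 5.
Sunday + 5 ≡ Friday — that's 2149's doomsday.
In May the doomsday date is May 9.
May 30 is 21 days after May 9; 21 mod 7 = 0, so Friday + 0 = Friday.

Friday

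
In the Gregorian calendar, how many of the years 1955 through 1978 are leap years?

6

Multiples of 4 in [1955,1978]: 6.
Of those, multiples of 100: 0 (not leap unless ÷400).
Multiples of 400: 0.
Leap years = 6 − 0 + 0 = 6.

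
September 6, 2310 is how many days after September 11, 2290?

7299

Sep 11, 2290 → Sep 11, 2291: 365 days.
Sep 11, 2291 → Sep 11, 2292: 366 days (Feb 29, 2292 is in that span).
Sep 11, 2292 → Sep 11, 2293: 365 days.
Sep 11, 2293 → Sep 11, 2294: 365 days.
Sep 11, 2294 → Sep 11, 2295: 365 days.
Sep 11, 2295 → Sep 11, 2296: 366 days (Feb 29, 2296 is in that span).
Sep 11, 2296 → Sep 11, 2297: 365 days.
Sep 11, 2297 → Sep 11, 2298: 365 days.
Sep 11, 2298 → Sep 11, 2299: 365 days.
Sep 11, 2299 → Sep 11, 2300: 365 days.
Sep 11, 2300 → Sep 11, 2301: 365 days.
Sep 11, 2301 → Sep 11, 2302: 365 days.
Sep 11, 2302 → Sep 11, 2303: 365 days.
Sep 11, 2303 → Sep 11, 2304: 366 days (Feb 29, 2304 is in that span).
Sep 11, 2304 → Sep 11, 2305: 365 days.
Sep 11, 2305 → Sep 11, 2306: 365 days.
Sep 11, 2306 → Sep 11, 2307: 365 days.
Sep 11, 2307 → Sep 11, 2308: 366 days (Feb 29, 2308 is in that span).
Sep 11, 2308 → Sep 11, 2309: 365 days.
Sep 11, 2309 → Oct 11, 2309: 30 days (September has 30).
Oct 11, 2309 → Nov 11, 2309: 31 days (October has 31).
Nov 11, 2309 → Dec 11, 2309: 30 days (November has 30).
Dec 11, 2309 → Jan 11, 2310: 31 days (December has 31).
Jan 11, 2310 → Feb 11, 2310: 31 days (January has 31).
Feb 11, 2310 → Mar 11, 2310: 28 days (February has 28).
Mar 11, 2310 → Apr 11, 2310: 31 days (March has 31).
Apr 11, 2310 → May 11, 2310: 30 days (April has 30).
May 11, 2310 → Jun 11, 2310: 31 days (May has 31).
Jun 11, 2310 → Jul 11, 2310: 30 days (June has 30).
Jul 11, 2310 → Aug 11, 2310: 31 days (July has 31).
Aug 11, 2310 → Sep 6, 2310: 26 days.
Total: 7299 days.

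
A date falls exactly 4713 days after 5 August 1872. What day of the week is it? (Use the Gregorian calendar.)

Wednesday

Aug 5, 1872 is a Monday.
4713 mod 7 = 2, so 4713 days after a Monday is Monday + 2 = Wednesday.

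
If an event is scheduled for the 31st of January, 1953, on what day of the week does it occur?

January 1, 1953 is a Thursday.
Jan 1, 1953 → Jan 31, 1953: 30 days.
Total: 30 days.
30 mod 7 = 2, so Thursday + 2 = Saturday.

Saturday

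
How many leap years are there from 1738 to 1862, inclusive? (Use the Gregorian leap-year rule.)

30

Multiples of 4 in [1738,1862]: 31.
Of those, multiples of 100: 1 (not leap unless ÷400).
Multiples of 400: 0.
Leap years = 31 − 1 + 0 = 30.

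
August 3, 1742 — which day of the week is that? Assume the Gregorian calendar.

Doomsday rule: the anchor day for the 1700s is Sunday. For year 42: 42÷12 = 3 r 6, and 6÷4 = 1, so 3+6+1 = 10.
Sunday + 10 ≡ Wednesday — that's 1742's doomsday.
In August the doomsday date is Aug 8.
Aug 3 is 5 days before Aug 8; 5 mod 7 = 5, so Wednesday − 5 = Friday.

Friday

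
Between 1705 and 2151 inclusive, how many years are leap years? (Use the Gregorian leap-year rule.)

Multiples of 4 in [1705,2151]: 111.
Of those, multiples of 100: 4 (not leap unless ÷400).
Multiples of 400: 1.
Leap years = 111 − 4 + 1 = 108.

108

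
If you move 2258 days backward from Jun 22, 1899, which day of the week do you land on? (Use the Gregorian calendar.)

First find the weekday of Jun 22, 1899. Doomsday rule: the anchor day for the 1800s is Friday. For year 99: 99÷12 = 8 r 3, and 3÷4 = 0, so 8+3+0 = 11.
Friday + 11 ≡ Tuesday — that's 1899's doomsday.
In June the doomsday date is Jun 6.
Jun 22 is 16 days after Jun 6; 16 mod 7 = 2, so Tuesday + 2 = Thursday.
2258 mod 7 = 4, so 2258 days before a Thursday is Thursday − 4 = Sunday.

Sunday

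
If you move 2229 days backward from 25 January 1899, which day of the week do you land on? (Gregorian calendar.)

Sunday

First find the weekday of Jan 25, 1899. Doomsday rule: the anchor day for the 1800s is Friday. For year 99: 99÷12 = 8 r 3, and 3÷4 = 0, so 8+3+0 = 11.
Friday + 11 ≡ Tuesday — that's 1899's doomsday.
In January the doomsday date is Jan 3 (1899 is not a leap year).
Jan 25 is 22 days after Jan 3; 22 mod 7 = 1, so Tuesday + 1 = Wednesday.
2229 mod 7 = 3, so 2229 days before a Wednesday is Wednesday − 3 = Sunday.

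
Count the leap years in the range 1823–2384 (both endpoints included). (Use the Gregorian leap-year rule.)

137

Multiples of 4 in [1823,2384]: 141.
Of those, multiples of 100: 5 (not leap unless ÷400).
Multiples of 400: 1.
Leap years = 141 − 5 + 1 = 137.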